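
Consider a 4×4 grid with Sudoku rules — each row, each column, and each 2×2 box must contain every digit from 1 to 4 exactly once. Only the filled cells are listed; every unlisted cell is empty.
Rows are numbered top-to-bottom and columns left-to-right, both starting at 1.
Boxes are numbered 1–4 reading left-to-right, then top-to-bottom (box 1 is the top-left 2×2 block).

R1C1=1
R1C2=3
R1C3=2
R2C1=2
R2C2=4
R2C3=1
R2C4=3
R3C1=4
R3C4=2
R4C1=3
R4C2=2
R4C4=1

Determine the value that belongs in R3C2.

1

Row 3 already contains {2, 4}.
Column 2 already contains {2, 3, 4}.
Its 2×2 block (box 3) already contains {2, 3, 4}.
The only value from 1–4 not eliminated is 1, so R3C2 = 1.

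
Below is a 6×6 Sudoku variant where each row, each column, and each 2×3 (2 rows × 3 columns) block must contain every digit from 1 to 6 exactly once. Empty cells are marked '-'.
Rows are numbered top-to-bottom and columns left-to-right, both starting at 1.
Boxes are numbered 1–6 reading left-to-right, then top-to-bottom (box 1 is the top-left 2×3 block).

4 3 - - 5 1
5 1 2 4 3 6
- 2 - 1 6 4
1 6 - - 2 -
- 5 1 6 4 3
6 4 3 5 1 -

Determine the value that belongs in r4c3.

4

Cell r4c3 itself could take any of {4, 5} by direct elimination.
Consider where 4 can go in column 3.
r1c3 is out (row 1 already has a 4).
r3c3 is out (row 3 already has a 4).
So the only cell in column 3 that can hold 4 is r4c3.
Therefore r4c3 = 4.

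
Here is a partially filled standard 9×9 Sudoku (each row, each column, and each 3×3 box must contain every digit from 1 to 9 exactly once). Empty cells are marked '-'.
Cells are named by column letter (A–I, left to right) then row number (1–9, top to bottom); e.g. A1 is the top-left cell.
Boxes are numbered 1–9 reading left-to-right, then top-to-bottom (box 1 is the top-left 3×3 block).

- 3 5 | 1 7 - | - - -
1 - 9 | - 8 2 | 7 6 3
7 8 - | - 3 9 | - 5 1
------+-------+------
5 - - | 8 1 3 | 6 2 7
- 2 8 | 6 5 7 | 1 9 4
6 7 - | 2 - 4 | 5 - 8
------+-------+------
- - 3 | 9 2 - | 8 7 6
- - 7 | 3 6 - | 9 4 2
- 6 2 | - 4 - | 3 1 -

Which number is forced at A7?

4

Row 7 already contains {2, 3, 6, 7, 8, 9}.
Column A already contains {1, 5, 6, 7}.
Its 3×3 block (box 7) already contains {2, 3, 6, 7}.
The only value from 1–9 not eliminated is 4, so A7 = 4.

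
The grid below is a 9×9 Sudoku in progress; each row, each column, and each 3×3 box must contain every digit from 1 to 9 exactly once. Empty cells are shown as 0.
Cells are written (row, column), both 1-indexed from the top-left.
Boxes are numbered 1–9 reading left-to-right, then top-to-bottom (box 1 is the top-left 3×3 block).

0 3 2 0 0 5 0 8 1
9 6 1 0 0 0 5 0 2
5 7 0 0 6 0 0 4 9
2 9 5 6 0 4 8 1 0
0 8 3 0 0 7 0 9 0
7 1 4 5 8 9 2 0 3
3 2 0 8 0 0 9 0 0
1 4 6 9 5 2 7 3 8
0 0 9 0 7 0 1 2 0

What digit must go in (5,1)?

6

Row 5 already contains {3, 7, 8, 9}.
Column 1 already contains {1, 2, 3, 5, 7, 9}.
Its 3×3 block (box 4) already contains {1, 2, 3, 4, 5, 7, 8, 9}.
The only value from 1–9 not eliminated is 6, so (5,1) = 6.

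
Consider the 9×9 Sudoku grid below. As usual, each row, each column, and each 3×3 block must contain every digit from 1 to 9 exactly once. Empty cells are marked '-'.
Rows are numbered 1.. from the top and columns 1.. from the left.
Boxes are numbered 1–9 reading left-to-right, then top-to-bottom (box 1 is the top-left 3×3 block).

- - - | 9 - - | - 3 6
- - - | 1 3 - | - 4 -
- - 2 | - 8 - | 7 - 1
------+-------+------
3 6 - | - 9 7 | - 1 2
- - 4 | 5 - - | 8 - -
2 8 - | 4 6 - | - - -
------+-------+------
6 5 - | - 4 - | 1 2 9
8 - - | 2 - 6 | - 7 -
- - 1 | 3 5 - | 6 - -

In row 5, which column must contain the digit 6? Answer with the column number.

Consider where 6 can go in row 5.
row 5, column 1 is out (column 1 already has a 6).
row 5, column 2 is out (column 2 already has a 6).
row 5, column 5 is out (column 5 already has a 6).
row 5, column 6 is out (column 6 already has a 6).
row 5, column 9 is out (column 9 already has a 6).
So the only cell in row 5 that can hold 6 is row 5, column 8.
That is column 8.

8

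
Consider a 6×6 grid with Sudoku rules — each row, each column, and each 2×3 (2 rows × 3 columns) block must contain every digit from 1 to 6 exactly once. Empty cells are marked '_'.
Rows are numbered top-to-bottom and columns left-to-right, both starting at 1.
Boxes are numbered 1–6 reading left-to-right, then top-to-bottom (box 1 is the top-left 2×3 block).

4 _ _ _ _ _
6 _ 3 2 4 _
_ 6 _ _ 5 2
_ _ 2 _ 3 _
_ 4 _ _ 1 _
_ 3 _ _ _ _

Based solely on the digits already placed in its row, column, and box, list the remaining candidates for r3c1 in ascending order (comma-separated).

Row 3 already contains {2, 5, 6}.
Column 1 already contains {4, 6}.
Its 2×3 block (box 3) already contains {2, 6}.
Removing those from 1–6 leaves {1, 3} as the candidates for r3c1.

1,3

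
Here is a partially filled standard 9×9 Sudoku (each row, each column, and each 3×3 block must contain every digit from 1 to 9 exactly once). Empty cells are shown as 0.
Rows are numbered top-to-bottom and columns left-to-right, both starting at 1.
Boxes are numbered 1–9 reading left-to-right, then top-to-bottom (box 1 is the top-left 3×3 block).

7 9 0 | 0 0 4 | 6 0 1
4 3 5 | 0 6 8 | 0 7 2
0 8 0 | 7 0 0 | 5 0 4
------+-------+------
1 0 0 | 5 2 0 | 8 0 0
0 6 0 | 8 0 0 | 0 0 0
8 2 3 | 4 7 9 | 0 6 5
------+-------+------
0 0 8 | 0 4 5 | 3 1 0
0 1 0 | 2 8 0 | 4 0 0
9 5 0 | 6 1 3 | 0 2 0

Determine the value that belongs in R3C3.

1

Cell R3C3 itself could take any of {1, 2, 6} by direct elimination.
Consider where 1 can go in box 1.
R1C3 is out (row 1 already has a 1).
R3C1 is out (column 1 already has a 1).
So the only cell in box 1 that can hold 1 is R3C3.
Therefore R3C3 = 1.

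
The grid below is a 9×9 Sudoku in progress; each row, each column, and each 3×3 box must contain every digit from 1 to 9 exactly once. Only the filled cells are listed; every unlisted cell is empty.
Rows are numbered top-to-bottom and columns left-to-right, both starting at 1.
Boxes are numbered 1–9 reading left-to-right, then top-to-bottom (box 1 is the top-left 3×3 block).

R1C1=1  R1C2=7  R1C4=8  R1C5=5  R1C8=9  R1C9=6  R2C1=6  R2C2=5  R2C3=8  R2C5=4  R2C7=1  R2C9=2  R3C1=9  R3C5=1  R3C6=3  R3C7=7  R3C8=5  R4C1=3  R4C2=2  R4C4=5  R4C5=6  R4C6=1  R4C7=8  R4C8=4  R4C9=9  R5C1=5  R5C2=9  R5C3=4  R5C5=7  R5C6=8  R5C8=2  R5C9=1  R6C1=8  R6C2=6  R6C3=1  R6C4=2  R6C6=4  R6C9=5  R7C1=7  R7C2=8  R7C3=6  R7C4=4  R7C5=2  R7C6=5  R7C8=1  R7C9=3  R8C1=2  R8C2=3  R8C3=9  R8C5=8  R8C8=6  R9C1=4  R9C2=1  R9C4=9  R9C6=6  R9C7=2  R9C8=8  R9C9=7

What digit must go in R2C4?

Row 2 already contains {1, 2, 4, 5, 6, 8}.
Column 4 already contains {2, 4, 5, 8, 9}.
Its 3×3 block (box 2) already contains {1, 3, 4, 5, 8}.
The only value from 1–9 not eliminated is 7, so R2C4 = 7.

7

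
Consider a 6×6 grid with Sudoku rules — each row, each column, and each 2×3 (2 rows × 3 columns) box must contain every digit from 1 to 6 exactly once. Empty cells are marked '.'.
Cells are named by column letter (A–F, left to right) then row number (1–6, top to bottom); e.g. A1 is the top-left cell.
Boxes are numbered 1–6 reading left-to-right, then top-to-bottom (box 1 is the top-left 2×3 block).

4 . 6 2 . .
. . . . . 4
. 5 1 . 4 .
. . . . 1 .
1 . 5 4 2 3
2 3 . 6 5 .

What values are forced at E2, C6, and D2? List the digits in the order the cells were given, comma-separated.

For E2:
  Consider where 6 can go in column E.
  E1 is out (row 1 already has a 6).
  So the only cell in column E that can hold 6 is E2.
  So E2 = 6.
For C6:
  Row 6 already contains {2, 3, 5, 6}.
  Column C already contains {1, 5, 6}.
  Its 2×3 block (box 5) already contains {1, 2, 3, 5}.
  The only value from 1–6 not eliminated is 4, so C6 = 4.
For D2:
  Consider where 1 can go in column D.
  D3 is out (row 3 already has a 1).
  D4 is out (row 4 already has a 1).
  So the only cell in column D that can hold 1 is D2.
  So D2 = 1.

6,4,1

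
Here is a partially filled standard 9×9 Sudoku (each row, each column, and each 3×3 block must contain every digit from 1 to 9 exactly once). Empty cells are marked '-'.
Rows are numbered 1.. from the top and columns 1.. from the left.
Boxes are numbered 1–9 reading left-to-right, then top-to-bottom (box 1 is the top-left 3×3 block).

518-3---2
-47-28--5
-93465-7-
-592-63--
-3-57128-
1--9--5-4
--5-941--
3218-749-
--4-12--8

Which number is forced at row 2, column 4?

Row 2 already contains {2, 4, 5, 7, 8}.
Column 4 already contains {2, 4, 5, 8, 9}.
Its 3×3 block (box 2) already contains {2, 3, 4, 5, 6, 8}.
The only value from 1–9 not eliminated is 1, so row 2, column 4 = 1.

1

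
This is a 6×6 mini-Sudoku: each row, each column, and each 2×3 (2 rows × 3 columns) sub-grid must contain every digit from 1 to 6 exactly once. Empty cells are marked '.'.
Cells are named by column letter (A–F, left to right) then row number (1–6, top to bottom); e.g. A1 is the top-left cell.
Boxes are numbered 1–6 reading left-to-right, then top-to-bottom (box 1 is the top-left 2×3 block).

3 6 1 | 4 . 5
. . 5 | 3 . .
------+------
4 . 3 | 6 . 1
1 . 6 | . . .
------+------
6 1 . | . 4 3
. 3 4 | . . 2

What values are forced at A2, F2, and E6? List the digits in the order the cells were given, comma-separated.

2,6,6

For A2:
  Row 2 already contains {3, 5}.
  Column A already contains {1, 3, 4, 6}.
  Its 2×3 block (box 1) already contains {1, 3, 5, 6}.
  The only value from 1–6 not eliminated is 2, so A2 = 2.
For F2:
  Row 2 already contains {3, 5}.
  Column F already contains {1, 2, 3, 5}.
  Its 2×3 block (box 2) already contains {3, 4, 5}.
  The only value from 1–6 not eliminated is 6, so F2 = 6.
For E6:
  Consider where 6 can go in box 6.
  D5 is out (row 5 already has a 6).
  D6 is out (column D already has a 6).
  So the only cell in box 6 that can hold 6 is E6.
  So E6 = 6.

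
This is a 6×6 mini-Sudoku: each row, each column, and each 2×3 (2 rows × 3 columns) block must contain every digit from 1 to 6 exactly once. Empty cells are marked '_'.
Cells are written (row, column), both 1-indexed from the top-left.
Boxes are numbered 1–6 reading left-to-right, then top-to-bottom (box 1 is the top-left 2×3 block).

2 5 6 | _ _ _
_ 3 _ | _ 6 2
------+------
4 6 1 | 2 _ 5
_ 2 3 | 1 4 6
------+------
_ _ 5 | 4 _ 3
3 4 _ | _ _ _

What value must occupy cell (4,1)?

Row 4 already contains {1, 2, 3, 4, 6}.
Column 1 already contains {2, 3, 4}.
Its 2×3 block (box 3) already contains {1, 2, 3, 4, 6}.
The only value from 1–6 not eliminated is 5, so (4,1) = 5.

5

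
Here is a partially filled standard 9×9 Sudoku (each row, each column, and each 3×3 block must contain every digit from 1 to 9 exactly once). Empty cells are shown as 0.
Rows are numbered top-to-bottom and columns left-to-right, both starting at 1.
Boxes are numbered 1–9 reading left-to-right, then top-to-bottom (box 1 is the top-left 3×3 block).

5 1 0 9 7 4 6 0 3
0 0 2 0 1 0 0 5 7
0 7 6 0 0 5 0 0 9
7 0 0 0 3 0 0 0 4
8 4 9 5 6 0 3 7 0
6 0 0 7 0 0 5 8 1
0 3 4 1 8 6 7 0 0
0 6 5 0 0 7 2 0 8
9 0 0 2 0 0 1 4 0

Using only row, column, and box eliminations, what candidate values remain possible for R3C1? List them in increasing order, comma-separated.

Row 3 already contains {5, 6, 7, 9}.
Column 1 already contains {5, 6, 7, 8, 9}.
Its 3×3 block (box 1) already contains {1, 2, 5, 6, 7}.
Removing those from 1–9 leaves {3, 4} as the candidates for R3C1.

3,4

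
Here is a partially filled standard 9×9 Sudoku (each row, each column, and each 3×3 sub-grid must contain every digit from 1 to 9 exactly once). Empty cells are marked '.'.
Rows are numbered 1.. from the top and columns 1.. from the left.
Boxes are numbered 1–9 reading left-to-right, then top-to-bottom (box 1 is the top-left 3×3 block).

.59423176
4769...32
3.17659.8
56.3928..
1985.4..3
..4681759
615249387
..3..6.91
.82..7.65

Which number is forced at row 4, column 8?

1

Cell row 4, column 8 itself could take any of {1, 4} by direct elimination.
Consider where 1 can go in column 8.
row 3, column 8 is out (row 3 already has a 1).
row 5, column 8 is out (row 5 already has a 1).
So the only cell in column 8 that can hold 1 is row 4, column 8.
Therefore row 4, column 8 = 1.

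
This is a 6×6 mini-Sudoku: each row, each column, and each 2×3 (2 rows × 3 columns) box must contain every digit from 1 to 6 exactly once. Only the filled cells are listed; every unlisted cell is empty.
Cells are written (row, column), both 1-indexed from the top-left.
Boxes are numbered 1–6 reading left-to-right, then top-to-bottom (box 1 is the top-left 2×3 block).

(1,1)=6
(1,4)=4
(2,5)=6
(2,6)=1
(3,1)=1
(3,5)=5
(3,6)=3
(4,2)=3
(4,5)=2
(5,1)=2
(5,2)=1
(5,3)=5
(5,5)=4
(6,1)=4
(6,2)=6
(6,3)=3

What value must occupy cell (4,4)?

1

Cell (4,4) itself could take any of {1, 6} by direct elimination.
Consider where 1 can go in row 4.
(4,1) is out (column 1 already has a 1).
(4,3) is out (box 3 already has a 1).
(4,6) is out (column 6 already has a 1).
So the only cell in row 4 that can hold 1 is (4,4).
Therefore (4,4) = 1.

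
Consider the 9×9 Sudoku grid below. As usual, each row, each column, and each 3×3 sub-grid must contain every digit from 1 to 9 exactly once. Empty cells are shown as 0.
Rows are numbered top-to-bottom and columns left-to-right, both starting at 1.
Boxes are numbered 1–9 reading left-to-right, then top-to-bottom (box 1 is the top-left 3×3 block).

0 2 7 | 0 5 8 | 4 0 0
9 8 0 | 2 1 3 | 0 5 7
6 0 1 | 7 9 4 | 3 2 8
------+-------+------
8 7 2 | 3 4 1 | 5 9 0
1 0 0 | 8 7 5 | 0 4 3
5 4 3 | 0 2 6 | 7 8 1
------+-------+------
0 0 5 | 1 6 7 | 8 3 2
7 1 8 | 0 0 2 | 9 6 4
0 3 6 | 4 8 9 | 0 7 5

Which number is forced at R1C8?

1

Row 1 already contains {2, 4, 5, 7, 8}.
Column 8 already contains {2, 3, 4, 5, 6, 7, 8, 9}.
Its 3×3 block (box 3) already contains {2, 3, 4, 5, 7, 8}.
The only value from 1–9 not eliminated is 1, so R1C8 = 1.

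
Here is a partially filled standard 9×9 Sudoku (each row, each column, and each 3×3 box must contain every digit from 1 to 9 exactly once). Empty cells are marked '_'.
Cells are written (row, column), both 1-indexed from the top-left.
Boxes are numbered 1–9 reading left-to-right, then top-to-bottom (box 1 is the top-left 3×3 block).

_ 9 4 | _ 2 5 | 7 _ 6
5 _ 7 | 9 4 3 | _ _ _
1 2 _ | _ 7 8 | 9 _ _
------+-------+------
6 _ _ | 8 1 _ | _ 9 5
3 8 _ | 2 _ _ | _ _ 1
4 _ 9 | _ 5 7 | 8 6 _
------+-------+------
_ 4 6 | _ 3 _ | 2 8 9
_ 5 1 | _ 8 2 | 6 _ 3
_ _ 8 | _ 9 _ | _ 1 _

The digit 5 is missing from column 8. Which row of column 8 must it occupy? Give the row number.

3

Consider where 5 can go in column 8.
(1,8) is out (row 1 already has a 5).
(2,8) is out (row 2 already has a 5).
(5,8) is out (box 6 already has a 5).
(8,8) is out (row 8 already has a 5).
So the only cell in column 8 that can hold 5 is (3,8).
That is row 3.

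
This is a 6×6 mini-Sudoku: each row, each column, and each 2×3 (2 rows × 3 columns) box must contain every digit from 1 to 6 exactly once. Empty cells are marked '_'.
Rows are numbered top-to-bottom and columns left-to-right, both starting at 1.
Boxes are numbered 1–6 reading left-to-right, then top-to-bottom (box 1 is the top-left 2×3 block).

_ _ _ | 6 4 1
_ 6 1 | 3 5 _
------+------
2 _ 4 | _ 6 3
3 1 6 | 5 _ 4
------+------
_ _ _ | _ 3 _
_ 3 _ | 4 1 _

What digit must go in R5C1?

Cell R5C1 itself could take any of {1, 4, 5, 6} by direct elimination.
Consider where 1 can go in column 1.
R1C1 is out (row 1 already has a 1).
R2C1 is out (row 2 already has a 1).
R6C1 is out (row 6 already has a 1).
So the only cell in column 1 that can hold 1 is R5C1.
Therefore R5C1 = 1.

1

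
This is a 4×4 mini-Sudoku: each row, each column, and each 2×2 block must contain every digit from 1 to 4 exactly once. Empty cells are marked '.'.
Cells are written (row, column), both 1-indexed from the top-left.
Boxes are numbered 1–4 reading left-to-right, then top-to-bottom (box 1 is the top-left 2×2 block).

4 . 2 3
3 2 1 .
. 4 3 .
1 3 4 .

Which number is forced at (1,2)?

Row 1 already contains {2, 3, 4}.
Column 2 already contains {2, 3, 4}.
Its 2×2 block (box 1) already contains {2, 3, 4}.
The only value from 1–4 not eliminated is 1, so (1,2) = 1.

1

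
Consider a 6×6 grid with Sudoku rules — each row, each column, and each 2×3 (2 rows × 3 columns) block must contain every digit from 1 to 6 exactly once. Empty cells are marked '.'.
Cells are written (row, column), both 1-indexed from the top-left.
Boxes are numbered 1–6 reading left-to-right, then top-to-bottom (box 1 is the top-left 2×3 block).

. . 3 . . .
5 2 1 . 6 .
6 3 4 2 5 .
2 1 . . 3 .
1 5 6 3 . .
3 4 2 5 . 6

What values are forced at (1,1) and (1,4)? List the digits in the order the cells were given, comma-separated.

For (1,1):
  Row 1 already contains {3}.
  Column 1 already contains {1, 2, 3, 5, 6}.
  Its 2×3 block (box 1) already contains {1, 2, 3, 5}.
  The only value from 1–6 not eliminated is 4, so (1,1) = 4.
For (1,4):
  Consider where 1 can go in column 4.
  (2,4) is out (row 2 already has a 1).
  (4,4) is out (row 4 already has a 1).
  So the only cell in column 4 that can hold 1 is (1,4).
  So (1,4) = 1.

4,1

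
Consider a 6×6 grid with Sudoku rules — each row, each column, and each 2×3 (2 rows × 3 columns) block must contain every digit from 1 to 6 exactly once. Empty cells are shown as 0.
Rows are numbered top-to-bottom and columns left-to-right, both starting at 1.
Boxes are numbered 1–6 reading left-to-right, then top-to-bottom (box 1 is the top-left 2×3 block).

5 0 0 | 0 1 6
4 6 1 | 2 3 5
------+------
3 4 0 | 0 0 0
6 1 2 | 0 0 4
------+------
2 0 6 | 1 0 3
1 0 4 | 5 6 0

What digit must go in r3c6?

Cell r3c6 itself could take any of {1, 2} by direct elimination.
Consider where 1 can go in column 6.
r6c6 is out (row 6 already has a 1).
So the only cell in column 6 that can hold 1 is r3c6.
Therefore r3c6 = 1.

1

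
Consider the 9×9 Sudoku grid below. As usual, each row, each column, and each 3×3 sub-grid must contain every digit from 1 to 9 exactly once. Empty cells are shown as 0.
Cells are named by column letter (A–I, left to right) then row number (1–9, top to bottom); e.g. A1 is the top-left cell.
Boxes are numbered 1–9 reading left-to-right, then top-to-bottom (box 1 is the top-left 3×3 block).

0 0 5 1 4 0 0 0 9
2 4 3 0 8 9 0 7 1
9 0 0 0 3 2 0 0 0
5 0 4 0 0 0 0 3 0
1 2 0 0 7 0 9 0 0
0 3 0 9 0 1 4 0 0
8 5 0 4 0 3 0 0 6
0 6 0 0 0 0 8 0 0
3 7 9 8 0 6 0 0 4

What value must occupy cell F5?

4

Cell F5 itself could take any of {4, 5, 8} by direct elimination.
Consider where 4 can go in column F.
F1 is out (row 1 already has a 4).
F4 is out (row 4 already has a 4).
F8 is out (box 8 already has a 4).
So the only cell in column F that can hold 4 is F5.
Therefore F5 = 4.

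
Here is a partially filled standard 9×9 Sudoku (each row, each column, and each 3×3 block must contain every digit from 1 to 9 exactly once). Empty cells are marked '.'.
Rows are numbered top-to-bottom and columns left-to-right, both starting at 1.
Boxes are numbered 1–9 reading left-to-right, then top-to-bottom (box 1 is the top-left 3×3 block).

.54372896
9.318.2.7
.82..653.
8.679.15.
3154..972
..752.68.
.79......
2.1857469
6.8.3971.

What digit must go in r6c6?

1

Cell r6c6 itself could take any of {1, 3} by direct elimination.
Consider where 1 can go in box 5.
r4c6 is out (row 4 already has a 1).
r5c5 is out (row 5 already has a 1).
r5c6 is out (row 5 already has a 1).
So the only cell in box 5 that can hold 1 is r6c6.
Therefore r6c6 = 1.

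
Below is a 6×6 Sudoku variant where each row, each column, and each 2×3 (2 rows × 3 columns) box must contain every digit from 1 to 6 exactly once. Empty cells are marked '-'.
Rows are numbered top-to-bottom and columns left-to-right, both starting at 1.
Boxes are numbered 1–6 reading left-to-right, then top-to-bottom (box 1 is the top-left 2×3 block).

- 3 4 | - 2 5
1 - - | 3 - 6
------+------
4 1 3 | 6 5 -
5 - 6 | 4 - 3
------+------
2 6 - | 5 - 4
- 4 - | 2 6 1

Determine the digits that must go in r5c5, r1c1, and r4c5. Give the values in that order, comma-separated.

3,6,1

For r5c5:
  Row 5 already contains {2, 4, 5, 6}.
  Column 5 already contains {2, 5, 6}.
  Its 2×3 block (box 6) already contains {1, 2, 4, 5, 6}.
  The only value from 1–6 not eliminated is 3, so r5c5 = 3.
For r1c1:
  Row 1 already contains {2, 3, 4, 5}.
  Column 1 already contains {1, 2, 4, 5}.
  Its 2×3 block (box 1) already contains {1, 3, 4}.
  The only value from 1–6 not eliminated is 6, so r1c1 = 6.
For r4c5:
  Row 4 already contains {3, 4, 5, 6}.
  Column 5 already contains {2, 5, 6}.
  Its 2×3 block (box 4) already contains {3, 4, 5, 6}.
  The only value from 1–6 not eliminated is 1, so r4c5 = 1.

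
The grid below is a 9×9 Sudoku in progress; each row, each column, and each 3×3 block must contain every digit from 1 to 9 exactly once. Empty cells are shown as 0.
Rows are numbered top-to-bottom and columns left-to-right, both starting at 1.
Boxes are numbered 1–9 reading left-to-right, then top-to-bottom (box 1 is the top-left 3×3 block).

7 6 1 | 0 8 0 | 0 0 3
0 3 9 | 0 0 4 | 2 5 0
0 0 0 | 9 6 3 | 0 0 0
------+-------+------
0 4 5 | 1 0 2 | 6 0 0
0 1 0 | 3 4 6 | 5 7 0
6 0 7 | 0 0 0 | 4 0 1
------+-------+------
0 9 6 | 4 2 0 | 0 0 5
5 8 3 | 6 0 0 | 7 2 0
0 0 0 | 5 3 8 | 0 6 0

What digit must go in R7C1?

Row 7 already contains {2, 4, 5, 6, 9}.
Column 1 already contains {5, 6, 7}.
Its 3×3 block (box 7) already contains {3, 5, 6, 8, 9}.
The only value from 1–9 not eliminated is 1, so R7C1 = 1.

1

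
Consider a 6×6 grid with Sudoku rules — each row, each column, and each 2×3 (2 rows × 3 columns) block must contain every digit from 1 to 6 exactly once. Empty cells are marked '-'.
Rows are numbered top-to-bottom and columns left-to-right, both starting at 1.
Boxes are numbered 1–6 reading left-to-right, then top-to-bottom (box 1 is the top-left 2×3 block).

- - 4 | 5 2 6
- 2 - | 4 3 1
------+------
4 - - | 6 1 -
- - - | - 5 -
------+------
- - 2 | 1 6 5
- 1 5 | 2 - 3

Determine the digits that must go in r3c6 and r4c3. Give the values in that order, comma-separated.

2,1

For r3c6:
  Row 3 already contains {1, 4, 6}.
  Column 6 already contains {1, 3, 5, 6}.
  Its 2×3 block (box 4) already contains {1, 5, 6}.
  The only value from 1–6 not eliminated is 2, so r3c6 = 2.
For r4c3:
  Consider where 1 can go in column 3.
  r2c3 is out (row 2 already has a 1).
  r3c3 is out (row 3 already has a 1).
  So the only cell in column 3 that can hold 1 is r4c3.
  So r4c3 = 1.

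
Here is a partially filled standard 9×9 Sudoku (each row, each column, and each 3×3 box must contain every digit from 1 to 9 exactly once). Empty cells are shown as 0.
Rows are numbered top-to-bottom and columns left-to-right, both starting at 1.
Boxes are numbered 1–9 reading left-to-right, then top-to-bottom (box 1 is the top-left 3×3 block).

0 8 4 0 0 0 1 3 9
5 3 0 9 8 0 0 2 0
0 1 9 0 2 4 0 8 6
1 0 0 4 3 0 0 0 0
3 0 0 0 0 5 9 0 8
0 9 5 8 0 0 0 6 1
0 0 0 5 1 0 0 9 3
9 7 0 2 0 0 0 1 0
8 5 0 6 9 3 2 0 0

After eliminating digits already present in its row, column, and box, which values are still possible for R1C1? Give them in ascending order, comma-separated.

Row 1 already contains {1, 3, 4, 8, 9}.
Column 1 already contains {1, 3, 5, 8, 9}.
Its 3×3 block (box 1) already contains {1, 3, 4, 5, 8, 9}.
Removing those from 1–9 leaves {2, 6, 7} as the candidates for R1C1.

2,6,7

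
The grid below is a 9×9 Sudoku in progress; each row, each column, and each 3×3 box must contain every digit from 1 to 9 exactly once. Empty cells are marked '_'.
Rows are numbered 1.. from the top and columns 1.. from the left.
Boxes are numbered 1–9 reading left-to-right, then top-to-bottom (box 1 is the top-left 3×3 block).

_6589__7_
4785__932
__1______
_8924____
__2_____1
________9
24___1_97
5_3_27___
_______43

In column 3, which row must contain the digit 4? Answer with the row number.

Consider where 4 can go in column 3.
row 7, column 3 is out (row 7 already has a 4).
row 9, column 3 is out (row 9 already has a 4).
So the only cell in column 3 that can hold 4 is row 6, column 3.
That is row 6.

6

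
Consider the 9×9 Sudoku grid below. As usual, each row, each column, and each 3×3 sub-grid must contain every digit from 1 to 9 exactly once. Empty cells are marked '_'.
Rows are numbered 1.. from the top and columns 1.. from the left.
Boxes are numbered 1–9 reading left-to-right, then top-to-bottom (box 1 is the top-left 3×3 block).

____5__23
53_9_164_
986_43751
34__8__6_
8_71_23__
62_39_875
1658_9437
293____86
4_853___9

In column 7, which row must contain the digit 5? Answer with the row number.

Consider where 5 can go in column 7.
row 1, column 7 is out (row 1 already has a 5).
row 4, column 7 is out (box 6 already has a 5).
row 9, column 7 is out (row 9 already has a 5).
So the only cell in column 7 that can hold 5 is row 8, column 7.
That is row 8.

8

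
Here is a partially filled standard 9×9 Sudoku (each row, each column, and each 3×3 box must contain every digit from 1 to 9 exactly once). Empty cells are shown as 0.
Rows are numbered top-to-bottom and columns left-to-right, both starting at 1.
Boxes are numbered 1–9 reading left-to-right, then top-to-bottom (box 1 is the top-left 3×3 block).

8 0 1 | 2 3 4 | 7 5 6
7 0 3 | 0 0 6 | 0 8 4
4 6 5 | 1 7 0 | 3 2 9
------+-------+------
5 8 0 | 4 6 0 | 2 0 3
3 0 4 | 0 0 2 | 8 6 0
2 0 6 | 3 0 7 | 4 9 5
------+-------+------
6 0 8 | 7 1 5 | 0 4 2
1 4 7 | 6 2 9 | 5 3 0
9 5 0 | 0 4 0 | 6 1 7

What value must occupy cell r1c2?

9

Row 1 already contains {1, 2, 3, 4, 5, 6, 7, 8}.
Column 2 already contains {4, 5, 6, 8}.
Its 3×3 block (box 1) already contains {1, 3, 4, 5, 6, 7, 8}.
The only value from 1–9 not eliminated is 9, so r1c2 = 9.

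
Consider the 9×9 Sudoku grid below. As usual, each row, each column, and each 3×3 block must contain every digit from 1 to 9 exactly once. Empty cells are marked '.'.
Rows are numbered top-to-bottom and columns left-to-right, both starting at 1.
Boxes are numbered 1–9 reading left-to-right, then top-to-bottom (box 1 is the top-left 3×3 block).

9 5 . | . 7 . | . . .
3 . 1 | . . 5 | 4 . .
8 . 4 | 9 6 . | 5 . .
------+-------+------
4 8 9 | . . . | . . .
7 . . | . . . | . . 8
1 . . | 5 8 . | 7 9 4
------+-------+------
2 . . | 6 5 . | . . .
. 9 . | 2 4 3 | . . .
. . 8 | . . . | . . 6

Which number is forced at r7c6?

8

Cell r7c6 itself could take any of {1, 7, 8, 9} by direct elimination.
Consider where 8 can go in box 8.
r9c4 is out (row 9 already has a 8).
r9c5 is out (row 9 already has a 8).
r9c6 is out (row 9 already has a 8).
So the only cell in box 8 that can hold 8 is r7c6.
Therefore r7c6 = 8.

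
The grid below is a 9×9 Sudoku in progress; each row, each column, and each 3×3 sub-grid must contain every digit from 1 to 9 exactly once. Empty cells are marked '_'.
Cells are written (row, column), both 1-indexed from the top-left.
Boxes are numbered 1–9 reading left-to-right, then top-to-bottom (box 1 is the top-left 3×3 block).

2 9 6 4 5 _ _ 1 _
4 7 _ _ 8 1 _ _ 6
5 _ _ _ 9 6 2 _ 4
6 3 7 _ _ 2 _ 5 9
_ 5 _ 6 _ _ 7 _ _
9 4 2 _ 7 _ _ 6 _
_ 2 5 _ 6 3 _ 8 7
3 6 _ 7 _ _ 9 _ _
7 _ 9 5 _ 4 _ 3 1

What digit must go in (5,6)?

Cell (5,6) itself could take any of {8, 9} by direct elimination.
Consider where 9 can go in box 5.
(4,4) is out (row 4 already has a 9).
(4,5) is out (row 4 already has a 9).
(5,5) is out (column 5 already has a 9).
(6,4) is out (row 6 already has a 9).
(6,6) is out (row 6 already has a 9).
So the only cell in box 5 that can hold 9 is (5,6).
Therefore (5,6) = 9.

9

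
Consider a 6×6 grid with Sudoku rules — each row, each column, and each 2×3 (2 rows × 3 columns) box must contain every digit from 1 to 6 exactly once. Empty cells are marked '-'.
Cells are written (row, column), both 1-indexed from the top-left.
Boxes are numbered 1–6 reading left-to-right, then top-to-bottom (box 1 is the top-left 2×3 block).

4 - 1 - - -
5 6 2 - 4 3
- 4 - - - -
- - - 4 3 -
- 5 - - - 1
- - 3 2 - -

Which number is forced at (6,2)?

Row 6 already contains {2, 3}.
Column 2 already contains {4, 5, 6}.
Its 2×3 block (box 5) already contains {3, 5}.
The only value from 1–6 not eliminated is 1, so (6,2) = 1.

1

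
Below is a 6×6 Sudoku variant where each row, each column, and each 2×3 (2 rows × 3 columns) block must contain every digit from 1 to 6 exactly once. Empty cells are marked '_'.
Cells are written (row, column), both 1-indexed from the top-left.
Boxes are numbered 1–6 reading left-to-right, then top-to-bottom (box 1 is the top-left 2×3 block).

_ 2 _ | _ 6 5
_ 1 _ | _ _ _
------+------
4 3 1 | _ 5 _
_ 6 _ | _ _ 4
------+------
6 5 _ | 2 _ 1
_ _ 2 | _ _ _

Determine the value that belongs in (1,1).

3

Row 1 already contains {2, 5, 6}.
Column 1 already contains {4, 6}.
Its 2×3 block (box 1) already contains {1, 2}.
The only value from 1–6 not eliminated is 3, so (1,1) = 3.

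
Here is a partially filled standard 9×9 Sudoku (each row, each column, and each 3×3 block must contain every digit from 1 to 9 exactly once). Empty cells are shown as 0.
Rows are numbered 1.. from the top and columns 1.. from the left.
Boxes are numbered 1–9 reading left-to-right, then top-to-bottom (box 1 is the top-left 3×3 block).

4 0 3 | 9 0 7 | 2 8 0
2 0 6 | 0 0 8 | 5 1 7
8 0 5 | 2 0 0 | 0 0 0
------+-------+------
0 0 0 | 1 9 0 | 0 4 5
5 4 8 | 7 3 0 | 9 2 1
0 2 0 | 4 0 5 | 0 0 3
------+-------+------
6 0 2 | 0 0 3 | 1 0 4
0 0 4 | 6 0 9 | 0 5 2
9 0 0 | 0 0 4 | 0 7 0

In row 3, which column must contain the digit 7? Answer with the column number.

Consider where 7 can go in row 3.
row 3, column 5 is out (box 2 already has a 7).
row 3, column 6 is out (column 6 already has a 7).
row 3, column 7 is out (box 3 already has a 7).
row 3, column 8 is out (column 8 already has a 7).
row 3, column 9 is out (column 9 already has a 7).
So the only cell in row 3 that can hold 7 is row 3, column 2.
That is column 2.

2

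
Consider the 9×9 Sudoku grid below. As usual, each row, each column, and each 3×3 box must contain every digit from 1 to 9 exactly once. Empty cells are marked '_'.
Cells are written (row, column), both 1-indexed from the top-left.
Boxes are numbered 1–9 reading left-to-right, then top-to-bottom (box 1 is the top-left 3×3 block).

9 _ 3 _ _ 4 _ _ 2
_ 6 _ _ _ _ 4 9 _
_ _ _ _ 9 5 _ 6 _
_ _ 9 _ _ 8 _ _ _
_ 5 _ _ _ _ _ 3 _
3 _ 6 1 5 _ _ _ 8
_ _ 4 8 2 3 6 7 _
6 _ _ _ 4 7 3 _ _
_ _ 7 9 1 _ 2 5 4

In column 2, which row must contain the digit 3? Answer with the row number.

9

Consider where 3 can go in column 2.
(1,2) is out (row 1 already has a 3). (3,2) is out (box 1 already has a 3). (4,2) is out (box 4 already has a 3). (6,2) is out (row 6 already has a 3). The remaining empty cells in column 2 are similarly blocked.
So the only cell in column 2 that can hold 3 is (9,2).
That is row 9.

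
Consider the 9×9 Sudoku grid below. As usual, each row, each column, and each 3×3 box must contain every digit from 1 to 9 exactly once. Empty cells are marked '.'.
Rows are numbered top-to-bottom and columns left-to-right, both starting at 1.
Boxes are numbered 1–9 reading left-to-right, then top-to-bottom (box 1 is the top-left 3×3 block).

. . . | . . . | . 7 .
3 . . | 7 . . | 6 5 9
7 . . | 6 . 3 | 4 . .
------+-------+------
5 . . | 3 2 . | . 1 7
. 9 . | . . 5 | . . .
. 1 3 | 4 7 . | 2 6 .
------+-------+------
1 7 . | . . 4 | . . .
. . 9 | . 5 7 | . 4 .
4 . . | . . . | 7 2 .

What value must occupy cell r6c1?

8

Row 6 already contains {1, 2, 3, 4, 6, 7}.
Column 1 already contains {1, 3, 4, 5, 7}.
Its 3×3 block (box 4) already contains {1, 3, 5, 9}.
The only value from 1–9 not eliminated is 8, so r6c1 = 8.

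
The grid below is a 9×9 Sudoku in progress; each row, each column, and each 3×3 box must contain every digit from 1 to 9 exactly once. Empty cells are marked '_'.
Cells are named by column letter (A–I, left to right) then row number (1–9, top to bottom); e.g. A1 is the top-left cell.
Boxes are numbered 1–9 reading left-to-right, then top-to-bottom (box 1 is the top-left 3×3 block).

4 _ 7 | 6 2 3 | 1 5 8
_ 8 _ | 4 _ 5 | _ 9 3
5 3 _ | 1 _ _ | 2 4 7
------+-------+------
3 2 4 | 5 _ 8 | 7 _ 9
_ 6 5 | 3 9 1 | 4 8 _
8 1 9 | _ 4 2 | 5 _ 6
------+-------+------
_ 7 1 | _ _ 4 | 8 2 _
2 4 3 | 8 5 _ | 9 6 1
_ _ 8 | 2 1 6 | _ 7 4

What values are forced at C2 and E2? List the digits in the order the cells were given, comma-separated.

2,7

For C2:
  Consider where 2 can go in box 1.
  B1 is out (row 1 already has a 2).
  A2 is out (column A already has a 2).
  C3 is out (row 3 already has a 2).
  So the only cell in box 1 that can hold 2 is C2.
  So C2 = 2.
For E2:
  Row 2 already contains {3, 4, 5, 8, 9}.
  Column E already contains {1, 2, 4, 5, 9}.
  Its 3×3 block (box 2) already contains {1, 2, 3, 4, 5, 6}.
  The only value from 1–9 not eliminated is 7, so E2 = 7.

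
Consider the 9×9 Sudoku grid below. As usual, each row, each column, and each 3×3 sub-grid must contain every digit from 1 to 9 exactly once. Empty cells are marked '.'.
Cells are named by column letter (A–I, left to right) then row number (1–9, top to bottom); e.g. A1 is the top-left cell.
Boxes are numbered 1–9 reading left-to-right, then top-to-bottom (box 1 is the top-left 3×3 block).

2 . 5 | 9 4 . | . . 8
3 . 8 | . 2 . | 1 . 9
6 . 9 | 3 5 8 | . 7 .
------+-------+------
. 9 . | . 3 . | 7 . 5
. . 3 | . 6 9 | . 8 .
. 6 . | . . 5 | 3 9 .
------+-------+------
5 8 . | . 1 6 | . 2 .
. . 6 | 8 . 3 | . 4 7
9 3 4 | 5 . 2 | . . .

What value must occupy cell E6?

Cell E6 itself could take any of {7, 8} by direct elimination.
Consider where 8 can go in column E.
E8 is out (row 8 already has a 8).
E9 is out (box 8 already has a 8).
So the only cell in column E that can hold 8 is E6.
Therefore E6 = 8.

8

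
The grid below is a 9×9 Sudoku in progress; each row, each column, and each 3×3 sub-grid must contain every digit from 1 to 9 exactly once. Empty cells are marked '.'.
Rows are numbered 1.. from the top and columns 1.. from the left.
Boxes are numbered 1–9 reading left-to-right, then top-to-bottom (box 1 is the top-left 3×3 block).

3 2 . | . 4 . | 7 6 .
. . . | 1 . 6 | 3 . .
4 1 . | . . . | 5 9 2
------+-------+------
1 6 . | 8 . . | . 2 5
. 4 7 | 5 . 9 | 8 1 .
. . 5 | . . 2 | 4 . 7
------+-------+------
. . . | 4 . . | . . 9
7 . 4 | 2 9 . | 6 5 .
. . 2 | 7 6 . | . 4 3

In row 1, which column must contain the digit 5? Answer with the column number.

Consider where 5 can go in row 1.
row 1, column 3 is out (column 3 already has a 5).
row 1, column 4 is out (column 4 already has a 5).
row 1, column 9 is out (column 9 already has a 5).
So the only cell in row 1 that can hold 5 is row 1, column 6.
That is column 6.

6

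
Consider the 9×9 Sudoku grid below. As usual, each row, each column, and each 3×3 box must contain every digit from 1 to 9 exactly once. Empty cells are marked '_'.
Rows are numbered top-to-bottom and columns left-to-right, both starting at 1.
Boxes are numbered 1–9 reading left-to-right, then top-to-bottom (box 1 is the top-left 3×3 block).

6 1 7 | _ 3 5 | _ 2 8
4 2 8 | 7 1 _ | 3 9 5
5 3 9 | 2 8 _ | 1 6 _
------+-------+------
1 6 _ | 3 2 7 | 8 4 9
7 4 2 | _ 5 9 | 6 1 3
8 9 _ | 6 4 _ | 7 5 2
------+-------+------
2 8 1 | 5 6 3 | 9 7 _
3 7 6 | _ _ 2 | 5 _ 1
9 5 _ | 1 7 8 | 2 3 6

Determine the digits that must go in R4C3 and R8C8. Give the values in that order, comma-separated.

For R4C3:
  Row 4 already contains {1, 2, 3, 4, 6, 7, 8, 9}.
  Column 3 already contains {1, 2, 6, 7, 8, 9}.
  Its 3×3 block (box 4) already contains {1, 2, 4, 6, 7, 8, 9}.
  The only value from 1–9 not eliminated is 5, so R4C3 = 5.
For R8C8:
  Row 8 already contains {1, 2, 3, 5, 6, 7}.
  Column 8 already contains {1, 2, 3, 4, 5, 6, 7, 9}.
  Its 3×3 block (box 9) already contains {1, 2, 3, 5, 6, 7, 9}.
  The only value from 1–9 not eliminated is 8, so R8C8 = 8.

5,8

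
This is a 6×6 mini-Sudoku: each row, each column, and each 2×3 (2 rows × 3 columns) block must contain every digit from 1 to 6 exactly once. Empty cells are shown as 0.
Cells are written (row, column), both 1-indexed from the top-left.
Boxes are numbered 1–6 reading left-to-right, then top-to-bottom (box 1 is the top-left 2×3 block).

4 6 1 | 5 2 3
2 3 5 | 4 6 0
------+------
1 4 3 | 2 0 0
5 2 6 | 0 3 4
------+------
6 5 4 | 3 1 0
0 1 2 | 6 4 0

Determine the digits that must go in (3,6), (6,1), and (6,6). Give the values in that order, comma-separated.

For (3,6):
  Consider where 6 can go in box 4.
  (3,5) is out (column 5 already has a 6).
  (4,4) is out (row 4 already has a 6).
  So the only cell in box 4 that can hold 6 is (3,6).
  So (3,6) = 6.
For (6,1):
  Row 6 already contains {1, 2, 4, 6}.
  Column 1 already contains {1, 2, 4, 5, 6}.
  Its 2×3 block (box 5) already contains {1, 2, 4, 5, 6}.
  The only value from 1–6 not eliminated is 3, so (6,1) = 3.
For (6,6):
  Row 6 already contains {1, 2, 4, 6}.
  Column 6 already contains {3, 4}.
  Its 2×3 block (box 6) already contains {1, 3, 4, 6}.
  The only value from 1–6 not eliminated is 5, so (6,6) = 5.

6,3,5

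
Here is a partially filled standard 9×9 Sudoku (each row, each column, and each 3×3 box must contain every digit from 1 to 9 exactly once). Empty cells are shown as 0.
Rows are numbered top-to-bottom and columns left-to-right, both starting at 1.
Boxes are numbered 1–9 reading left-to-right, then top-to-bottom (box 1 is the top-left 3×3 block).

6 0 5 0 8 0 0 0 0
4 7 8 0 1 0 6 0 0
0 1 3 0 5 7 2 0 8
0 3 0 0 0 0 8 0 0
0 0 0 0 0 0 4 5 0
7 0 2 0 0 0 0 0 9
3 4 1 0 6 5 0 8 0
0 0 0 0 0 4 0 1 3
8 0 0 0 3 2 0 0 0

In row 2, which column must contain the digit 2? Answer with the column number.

4

Consider where 2 can go in row 2.
r2c6 is out (column 6 already has a 2).
r2c8 is out (box 3 already has a 2).
r2c9 is out (box 3 already has a 2).
So the only cell in row 2 that can hold 2 is r2c4.
That is column 4.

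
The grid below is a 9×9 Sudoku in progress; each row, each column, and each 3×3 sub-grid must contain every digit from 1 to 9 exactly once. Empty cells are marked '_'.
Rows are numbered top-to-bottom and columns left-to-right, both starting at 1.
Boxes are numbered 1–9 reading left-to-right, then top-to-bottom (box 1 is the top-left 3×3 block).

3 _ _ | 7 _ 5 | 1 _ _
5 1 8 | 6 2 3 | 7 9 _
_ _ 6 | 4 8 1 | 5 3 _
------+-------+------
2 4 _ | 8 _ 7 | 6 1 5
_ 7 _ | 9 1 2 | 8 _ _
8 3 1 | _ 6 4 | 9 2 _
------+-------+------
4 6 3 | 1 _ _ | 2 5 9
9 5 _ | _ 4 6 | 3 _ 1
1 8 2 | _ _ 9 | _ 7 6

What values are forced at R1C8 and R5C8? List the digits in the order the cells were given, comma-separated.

For R1C8:
  Consider where 6 can go in column 8.
  R5C8 is out (box 6 already has a 6).
  R8C8 is out (row 8 already has a 6).
  So the only cell in column 8 that can hold 6 is R1C8.
  So R1C8 = 6.
For R5C8:
  Row 5 already contains {1, 2, 7, 8, 9}.
  Column 8 already contains {1, 2, 3, 5, 7, 9}.
  Its 3×3 block (box 6) already contains {1, 2, 5, 6, 8, 9}.
  The only value from 1–9 not eliminated is 4, so R5C8 = 4.

6,4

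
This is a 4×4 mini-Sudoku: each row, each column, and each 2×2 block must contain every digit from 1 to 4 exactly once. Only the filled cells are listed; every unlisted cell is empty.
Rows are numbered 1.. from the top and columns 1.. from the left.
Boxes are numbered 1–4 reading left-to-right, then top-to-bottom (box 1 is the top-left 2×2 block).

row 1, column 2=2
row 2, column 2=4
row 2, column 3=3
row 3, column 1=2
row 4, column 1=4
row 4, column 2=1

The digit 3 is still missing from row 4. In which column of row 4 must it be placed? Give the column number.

Consider where 3 can go in row 4.
row 4, column 3 is out (column 3 already has a 3).
So the only cell in row 4 that can hold 3 is row 4, column 4.
That is column 4.

4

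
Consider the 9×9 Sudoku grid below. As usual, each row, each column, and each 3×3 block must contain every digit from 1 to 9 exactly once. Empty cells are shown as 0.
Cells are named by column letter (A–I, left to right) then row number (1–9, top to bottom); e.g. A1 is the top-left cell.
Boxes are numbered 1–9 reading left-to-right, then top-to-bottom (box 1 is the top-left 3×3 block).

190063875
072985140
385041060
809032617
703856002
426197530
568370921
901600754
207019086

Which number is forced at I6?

8

Row 6 already contains {1, 2, 3, 4, 5, 6, 7, 9}.
Column I already contains {1, 2, 4, 5, 6, 7}.
Its 3×3 block (box 6) already contains {1, 2, 3, 5, 6, 7}.
The only value from 1–9 not eliminated is 8, so I6 = 8.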